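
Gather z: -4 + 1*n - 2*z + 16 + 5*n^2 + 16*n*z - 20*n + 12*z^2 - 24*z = 5*n^2 - 19*n + 12*z^2 + z*(16*n - 26) + 12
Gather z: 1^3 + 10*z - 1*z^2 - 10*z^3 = -10*z^3 - z^2 + 10*z + 1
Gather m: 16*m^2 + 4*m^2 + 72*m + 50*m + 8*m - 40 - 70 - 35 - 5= 20*m^2 + 130*m - 150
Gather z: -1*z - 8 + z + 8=0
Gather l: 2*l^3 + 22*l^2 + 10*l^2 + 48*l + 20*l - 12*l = 2*l^3 + 32*l^2 + 56*l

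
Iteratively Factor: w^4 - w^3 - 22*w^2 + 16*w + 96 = (w - 3)*(w^3 + 2*w^2 - 16*w - 32) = (w - 3)*(w + 2)*(w^2 - 16) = (w - 4)*(w - 3)*(w + 2)*(w + 4)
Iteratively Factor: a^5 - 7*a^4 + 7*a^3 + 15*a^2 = (a - 3)*(a^4 - 4*a^3 - 5*a^2) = (a - 3)*(a + 1)*(a^3 - 5*a^2) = a*(a - 3)*(a + 1)*(a^2 - 5*a) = a*(a - 5)*(a - 3)*(a + 1)*(a)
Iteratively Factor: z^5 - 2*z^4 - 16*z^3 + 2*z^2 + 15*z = (z - 5)*(z^4 + 3*z^3 - z^2 - 3*z) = (z - 5)*(z - 1)*(z^3 + 4*z^2 + 3*z) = (z - 5)*(z - 1)*(z + 1)*(z^2 + 3*z) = (z - 5)*(z - 1)*(z + 1)*(z + 3)*(z)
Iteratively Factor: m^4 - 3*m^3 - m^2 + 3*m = (m - 1)*(m^3 - 2*m^2 - 3*m) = (m - 1)*(m + 1)*(m^2 - 3*m) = (m - 3)*(m - 1)*(m + 1)*(m)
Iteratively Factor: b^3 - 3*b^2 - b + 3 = (b - 1)*(b^2 - 2*b - 3) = (b - 1)*(b + 1)*(b - 3)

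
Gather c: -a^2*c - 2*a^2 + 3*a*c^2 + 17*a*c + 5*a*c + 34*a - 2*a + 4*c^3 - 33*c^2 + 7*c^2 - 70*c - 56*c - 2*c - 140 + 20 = -2*a^2 + 32*a + 4*c^3 + c^2*(3*a - 26) + c*(-a^2 + 22*a - 128) - 120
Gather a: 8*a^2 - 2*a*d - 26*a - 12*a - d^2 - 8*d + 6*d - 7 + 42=8*a^2 + a*(-2*d - 38) - d^2 - 2*d + 35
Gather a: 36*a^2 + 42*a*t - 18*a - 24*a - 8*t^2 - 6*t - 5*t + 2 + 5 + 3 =36*a^2 + a*(42*t - 42) - 8*t^2 - 11*t + 10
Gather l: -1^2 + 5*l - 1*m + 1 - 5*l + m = 0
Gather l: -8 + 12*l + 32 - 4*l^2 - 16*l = -4*l^2 - 4*l + 24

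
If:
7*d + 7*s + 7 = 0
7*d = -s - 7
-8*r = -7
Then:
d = -1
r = 7/8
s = 0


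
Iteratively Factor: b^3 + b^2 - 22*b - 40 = (b - 5)*(b^2 + 6*b + 8) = (b - 5)*(b + 4)*(b + 2)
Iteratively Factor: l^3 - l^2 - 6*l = (l)*(l^2 - l - 6) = l*(l + 2)*(l - 3)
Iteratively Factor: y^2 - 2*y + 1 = (y - 1)*(y - 1)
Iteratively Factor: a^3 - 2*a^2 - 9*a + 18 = (a + 3)*(a^2 - 5*a + 6) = (a - 3)*(a + 3)*(a - 2)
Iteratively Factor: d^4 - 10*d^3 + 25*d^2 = (d - 5)*(d^3 - 5*d^2) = d*(d - 5)*(d^2 - 5*d) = d*(d - 5)^2*(d)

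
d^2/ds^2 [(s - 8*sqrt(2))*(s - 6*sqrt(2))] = 2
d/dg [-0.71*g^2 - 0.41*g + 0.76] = -1.42*g - 0.41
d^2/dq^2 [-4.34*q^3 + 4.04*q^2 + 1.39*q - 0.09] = 8.08 - 26.04*q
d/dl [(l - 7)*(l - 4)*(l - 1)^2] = 4*l^3 - 39*l^2 + 102*l - 67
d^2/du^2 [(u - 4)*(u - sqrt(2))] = 2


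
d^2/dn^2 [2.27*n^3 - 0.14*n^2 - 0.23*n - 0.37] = 13.62*n - 0.28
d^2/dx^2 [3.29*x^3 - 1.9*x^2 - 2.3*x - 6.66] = 19.74*x - 3.8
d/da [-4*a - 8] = -4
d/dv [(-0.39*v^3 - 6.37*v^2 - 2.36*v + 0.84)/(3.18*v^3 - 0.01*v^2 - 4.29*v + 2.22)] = (4.44089209850063e-16*v^5 + 20.2605*v^4 + 18.3558*v^3 + 16.6927*v^2 - 28.266*v - 1.6356)/(10.1124*v^6 - 0.0636*v^5 - 27.2843*v^4 + 14.205*v^3 + 18.3597*v^2 - 19.0476*v + 4.9284)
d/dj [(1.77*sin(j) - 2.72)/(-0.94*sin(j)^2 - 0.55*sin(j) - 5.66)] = (1.6638*sin(j)^2 - 5.1136*sin(j) - 11.5142)*cos(j)/(0.8836*sin(j)^4 + 1.034*sin(j)^3 + 10.9433*sin(j)^2 + 6.226*sin(j) + 32.0356)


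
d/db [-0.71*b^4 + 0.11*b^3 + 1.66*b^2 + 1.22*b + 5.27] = -2.84*b^3 + 0.33*b^2 + 3.32*b + 1.22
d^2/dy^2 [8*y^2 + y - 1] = 16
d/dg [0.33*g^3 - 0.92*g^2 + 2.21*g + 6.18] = 0.99*g^2 - 1.84*g + 2.21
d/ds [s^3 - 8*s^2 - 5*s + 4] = 3*s^2 - 16*s - 5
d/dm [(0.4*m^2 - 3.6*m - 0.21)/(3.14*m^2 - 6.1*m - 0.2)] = (8.864*m^2 + 1.1588*m - 0.561)/(9.8596*m^4 - 38.308*m^3 + 35.954*m^2 + 2.44*m + 0.04)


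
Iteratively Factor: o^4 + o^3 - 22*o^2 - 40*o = (o + 2)*(o^3 - o^2 - 20*o) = o*(o + 2)*(o^2 - o - 20) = o*(o - 5)*(o + 2)*(o + 4)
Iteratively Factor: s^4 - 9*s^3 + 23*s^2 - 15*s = (s - 3)*(s^3 - 6*s^2 + 5*s) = (s - 5)*(s - 3)*(s^2 - s) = s*(s - 5)*(s - 3)*(s - 1)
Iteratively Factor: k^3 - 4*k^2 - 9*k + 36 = (k - 3)*(k^2 - k - 12) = (k - 4)*(k - 3)*(k + 3)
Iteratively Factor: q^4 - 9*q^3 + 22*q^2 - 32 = (q - 4)*(q^3 - 5*q^2 + 2*q + 8) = (q - 4)*(q + 1)*(q^2 - 6*q + 8) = (q - 4)^2*(q + 1)*(q - 2)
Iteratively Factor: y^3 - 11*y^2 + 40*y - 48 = (y - 3)*(y^2 - 8*y + 16) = (y - 4)*(y - 3)*(y - 4)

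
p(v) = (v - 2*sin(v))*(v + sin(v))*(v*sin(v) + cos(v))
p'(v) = v*(v - 2*sin(v))*(v + sin(v))*cos(v) + (1 - 2*cos(v))*(v + sin(v))*(v*sin(v) + cos(v)) + (v - 2*sin(v))*(v*sin(v) + cos(v))*(cos(v) + 1)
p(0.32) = -0.21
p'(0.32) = -1.29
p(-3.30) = -17.13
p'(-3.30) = 51.19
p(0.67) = -0.89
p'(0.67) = -2.49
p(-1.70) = -1.19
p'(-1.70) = -5.05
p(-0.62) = -0.76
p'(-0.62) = 2.37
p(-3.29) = -16.62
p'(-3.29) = 50.53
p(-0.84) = -1.33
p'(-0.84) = 2.66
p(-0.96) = -1.64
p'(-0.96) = 2.47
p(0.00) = 0.00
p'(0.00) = 0.00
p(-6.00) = -26.88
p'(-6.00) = -210.72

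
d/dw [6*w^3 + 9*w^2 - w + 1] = 18*w^2 + 18*w - 1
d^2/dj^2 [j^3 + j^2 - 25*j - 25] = 6*j + 2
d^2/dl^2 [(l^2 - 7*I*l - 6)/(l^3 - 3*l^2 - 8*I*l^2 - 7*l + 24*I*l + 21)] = (2*l^3 - 36*I*l^2 + l*(-252 - 18*I) - 42 + 606*I)/(l^6 + l^5*(-9 - 21*I) + l^4*(-120 + 189*I) + l^3*(1296 - 224*I) + l^2*(-3969 - 2520*I) + l*(3969 + 9261*I) - 9261*I)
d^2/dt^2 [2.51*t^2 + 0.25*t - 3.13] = 5.02000000000000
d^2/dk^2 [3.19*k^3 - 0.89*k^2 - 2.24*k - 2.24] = 19.14*k - 1.78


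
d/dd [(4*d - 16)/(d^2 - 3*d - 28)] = 4*(-d^2 + 8*d - 40)/(d^4 - 6*d^3 - 47*d^2 + 168*d + 784)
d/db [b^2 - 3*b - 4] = 2*b - 3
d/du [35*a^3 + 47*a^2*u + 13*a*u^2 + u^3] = 47*a^2 + 26*a*u + 3*u^2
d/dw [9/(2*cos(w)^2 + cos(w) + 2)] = 9*(4*cos(w) + 1)*sin(w)/(cos(w) + cos(2*w) + 3)^2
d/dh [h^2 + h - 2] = 2*h + 1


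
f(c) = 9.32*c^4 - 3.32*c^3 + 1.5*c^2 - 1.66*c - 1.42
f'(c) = 37.28*c^3 - 9.96*c^2 + 3.0*c - 1.66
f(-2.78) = 642.78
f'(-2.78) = -887.93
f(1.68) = 58.53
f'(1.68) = 152.04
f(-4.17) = 3090.45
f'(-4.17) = -2890.60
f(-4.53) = 4270.23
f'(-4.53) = -3685.17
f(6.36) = 14443.70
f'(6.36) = 9205.17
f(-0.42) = 0.08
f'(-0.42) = -7.44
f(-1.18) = 26.15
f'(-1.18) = -80.32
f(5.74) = 9527.87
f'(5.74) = 6737.77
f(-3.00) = 861.62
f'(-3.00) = -1106.86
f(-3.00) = 861.62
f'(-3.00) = -1106.86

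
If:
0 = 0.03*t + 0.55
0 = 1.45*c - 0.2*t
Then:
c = -2.53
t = -18.33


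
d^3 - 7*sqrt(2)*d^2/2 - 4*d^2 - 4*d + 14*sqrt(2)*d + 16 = (d - 4)*(d - 4*sqrt(2))*(d + sqrt(2)/2)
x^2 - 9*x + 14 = (x - 7)*(x - 2)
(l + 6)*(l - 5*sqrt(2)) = l^2 - 5*sqrt(2)*l + 6*l - 30*sqrt(2)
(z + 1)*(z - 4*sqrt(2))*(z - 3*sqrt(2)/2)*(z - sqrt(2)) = z^4 - 13*sqrt(2)*z^3/2 + z^3 - 13*sqrt(2)*z^2/2 + 23*z^2 - 12*sqrt(2)*z + 23*z - 12*sqrt(2)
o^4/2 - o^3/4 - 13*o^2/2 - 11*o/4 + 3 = (o/2 + 1/2)*(o - 4)*(o - 1/2)*(o + 3)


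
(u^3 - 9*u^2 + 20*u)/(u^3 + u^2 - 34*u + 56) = u*(u - 5)/(u^2 + 5*u - 14)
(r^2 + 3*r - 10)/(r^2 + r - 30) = (r^2 + 3*r - 10)/(r^2 + r - 30)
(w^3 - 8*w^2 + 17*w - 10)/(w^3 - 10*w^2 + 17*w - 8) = (w^2 - 7*w + 10)/(w^2 - 9*w + 8)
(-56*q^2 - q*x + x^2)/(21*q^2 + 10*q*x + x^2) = (-8*q + x)/(3*q + x)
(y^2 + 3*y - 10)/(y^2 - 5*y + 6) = (y + 5)/(y - 3)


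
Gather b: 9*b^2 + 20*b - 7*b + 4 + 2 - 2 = 9*b^2 + 13*b + 4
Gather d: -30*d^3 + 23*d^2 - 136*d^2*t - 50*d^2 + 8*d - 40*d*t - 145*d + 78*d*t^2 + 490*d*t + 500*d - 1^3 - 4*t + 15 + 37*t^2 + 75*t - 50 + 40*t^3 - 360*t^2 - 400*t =-30*d^3 + d^2*(-136*t - 27) + d*(78*t^2 + 450*t + 363) + 40*t^3 - 323*t^2 - 329*t - 36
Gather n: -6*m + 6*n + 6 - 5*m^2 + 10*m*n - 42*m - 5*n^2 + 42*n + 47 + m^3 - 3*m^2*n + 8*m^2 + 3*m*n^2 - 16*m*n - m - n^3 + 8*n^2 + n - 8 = m^3 + 3*m^2 - 49*m - n^3 + n^2*(3*m + 3) + n*(-3*m^2 - 6*m + 49) + 45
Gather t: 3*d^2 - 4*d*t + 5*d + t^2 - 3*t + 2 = 3*d^2 + 5*d + t^2 + t*(-4*d - 3) + 2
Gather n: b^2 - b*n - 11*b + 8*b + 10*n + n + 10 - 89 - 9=b^2 - 3*b + n*(11 - b) - 88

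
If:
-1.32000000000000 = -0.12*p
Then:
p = 11.00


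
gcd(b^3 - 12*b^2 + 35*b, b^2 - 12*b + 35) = b^2 - 12*b + 35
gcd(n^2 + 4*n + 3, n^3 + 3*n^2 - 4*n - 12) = n + 3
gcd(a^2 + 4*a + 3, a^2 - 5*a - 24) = a + 3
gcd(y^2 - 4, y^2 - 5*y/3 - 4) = 1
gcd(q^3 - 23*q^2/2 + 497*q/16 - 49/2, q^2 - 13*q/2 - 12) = q - 8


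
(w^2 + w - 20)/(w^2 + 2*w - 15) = (w - 4)/(w - 3)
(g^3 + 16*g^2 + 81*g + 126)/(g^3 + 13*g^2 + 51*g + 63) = (g + 6)/(g + 3)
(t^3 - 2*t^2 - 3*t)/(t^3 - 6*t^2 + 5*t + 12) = t/(t - 4)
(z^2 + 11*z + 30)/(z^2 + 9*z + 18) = (z + 5)/(z + 3)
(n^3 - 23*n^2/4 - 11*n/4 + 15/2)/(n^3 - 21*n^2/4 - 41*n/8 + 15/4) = 2*(n - 1)/(2*n - 1)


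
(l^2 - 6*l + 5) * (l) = l^3 - 6*l^2 + 5*l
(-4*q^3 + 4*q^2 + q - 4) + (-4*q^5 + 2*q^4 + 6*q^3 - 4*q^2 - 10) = -4*q^5 + 2*q^4 + 2*q^3 + q - 14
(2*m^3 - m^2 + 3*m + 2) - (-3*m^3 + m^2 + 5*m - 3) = 5*m^3 - 2*m^2 - 2*m + 5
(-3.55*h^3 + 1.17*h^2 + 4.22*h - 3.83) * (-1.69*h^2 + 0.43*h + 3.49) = 5.9995*h^5 - 3.5038*h^4 - 19.0182*h^3 + 12.3706*h^2 + 13.0809*h - 13.3667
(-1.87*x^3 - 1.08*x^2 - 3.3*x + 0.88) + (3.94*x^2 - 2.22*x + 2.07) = -1.87*x^3 + 2.86*x^2 - 5.52*x + 2.95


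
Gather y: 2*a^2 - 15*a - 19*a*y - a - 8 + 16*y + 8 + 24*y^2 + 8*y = 2*a^2 - 16*a + 24*y^2 + y*(24 - 19*a)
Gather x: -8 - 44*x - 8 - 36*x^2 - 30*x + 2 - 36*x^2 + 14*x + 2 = -72*x^2 - 60*x - 12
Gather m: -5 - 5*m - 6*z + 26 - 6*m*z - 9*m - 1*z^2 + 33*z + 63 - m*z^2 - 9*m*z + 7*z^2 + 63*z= m*(-z^2 - 15*z - 14) + 6*z^2 + 90*z + 84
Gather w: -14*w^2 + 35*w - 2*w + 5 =-14*w^2 + 33*w + 5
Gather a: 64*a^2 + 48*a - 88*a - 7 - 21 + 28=64*a^2 - 40*a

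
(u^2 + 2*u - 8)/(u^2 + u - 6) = (u + 4)/(u + 3)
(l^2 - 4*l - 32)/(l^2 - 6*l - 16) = (l + 4)/(l + 2)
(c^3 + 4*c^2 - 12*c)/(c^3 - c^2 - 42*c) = (c - 2)/(c - 7)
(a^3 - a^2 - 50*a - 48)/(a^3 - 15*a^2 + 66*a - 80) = (a^2 + 7*a + 6)/(a^2 - 7*a + 10)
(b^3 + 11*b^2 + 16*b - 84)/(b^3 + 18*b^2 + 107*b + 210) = (b - 2)/(b + 5)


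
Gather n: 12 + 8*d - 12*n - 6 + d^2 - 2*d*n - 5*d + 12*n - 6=d^2 - 2*d*n + 3*d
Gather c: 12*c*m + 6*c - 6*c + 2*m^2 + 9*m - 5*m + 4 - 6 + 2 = 12*c*m + 2*m^2 + 4*m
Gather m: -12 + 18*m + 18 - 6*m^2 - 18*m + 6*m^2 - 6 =0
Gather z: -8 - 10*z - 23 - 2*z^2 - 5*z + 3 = -2*z^2 - 15*z - 28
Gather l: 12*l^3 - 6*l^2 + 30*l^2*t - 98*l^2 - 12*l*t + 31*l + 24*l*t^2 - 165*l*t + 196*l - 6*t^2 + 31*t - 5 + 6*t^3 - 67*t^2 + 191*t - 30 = 12*l^3 + l^2*(30*t - 104) + l*(24*t^2 - 177*t + 227) + 6*t^3 - 73*t^2 + 222*t - 35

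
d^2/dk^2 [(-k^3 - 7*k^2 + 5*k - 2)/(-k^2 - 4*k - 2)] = 2*(-19*k^3 - 12*k^2 + 66*k + 96)/(k^6 + 12*k^5 + 54*k^4 + 112*k^3 + 108*k^2 + 48*k + 8)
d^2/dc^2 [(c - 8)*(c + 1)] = 2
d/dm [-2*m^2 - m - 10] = -4*m - 1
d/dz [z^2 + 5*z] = 2*z + 5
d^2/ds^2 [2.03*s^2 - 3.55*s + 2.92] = 4.06000000000000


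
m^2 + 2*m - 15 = (m - 3)*(m + 5)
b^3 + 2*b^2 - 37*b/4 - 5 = (b - 5/2)*(b + 1/2)*(b + 4)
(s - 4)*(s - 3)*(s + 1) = s^3 - 6*s^2 + 5*s + 12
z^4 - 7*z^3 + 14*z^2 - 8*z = z*(z - 4)*(z - 2)*(z - 1)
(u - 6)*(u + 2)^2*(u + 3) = u^4 + u^3 - 26*u^2 - 84*u - 72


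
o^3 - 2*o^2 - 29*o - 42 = (o - 7)*(o + 2)*(o + 3)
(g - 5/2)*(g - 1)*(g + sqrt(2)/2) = g^3 - 7*g^2/2 + sqrt(2)*g^2/2 - 7*sqrt(2)*g/4 + 5*g/2 + 5*sqrt(2)/4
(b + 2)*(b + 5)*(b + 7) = b^3 + 14*b^2 + 59*b + 70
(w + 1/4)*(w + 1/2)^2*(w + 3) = w^4 + 17*w^3/4 + 17*w^2/4 + 25*w/16 + 3/16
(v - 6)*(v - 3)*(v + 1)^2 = v^4 - 7*v^3 + v^2 + 27*v + 18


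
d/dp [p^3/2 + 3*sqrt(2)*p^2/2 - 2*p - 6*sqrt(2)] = 3*p^2/2 + 3*sqrt(2)*p - 2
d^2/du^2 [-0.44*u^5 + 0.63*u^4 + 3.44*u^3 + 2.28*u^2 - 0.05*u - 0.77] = -8.8*u^3 + 7.56*u^2 + 20.64*u + 4.56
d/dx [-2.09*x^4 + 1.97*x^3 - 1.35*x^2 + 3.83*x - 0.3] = -8.36*x^3 + 5.91*x^2 - 2.7*x + 3.83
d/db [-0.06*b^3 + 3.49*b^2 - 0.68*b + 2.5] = -0.18*b^2 + 6.98*b - 0.68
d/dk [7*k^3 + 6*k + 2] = 21*k^2 + 6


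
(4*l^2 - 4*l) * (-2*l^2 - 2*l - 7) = -8*l^4 - 20*l^2 + 28*l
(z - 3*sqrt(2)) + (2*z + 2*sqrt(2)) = 3*z - sqrt(2)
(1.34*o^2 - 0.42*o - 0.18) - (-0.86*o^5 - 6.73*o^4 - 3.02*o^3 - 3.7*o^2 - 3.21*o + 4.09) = 0.86*o^5 + 6.73*o^4 + 3.02*o^3 + 5.04*o^2 + 2.79*o - 4.27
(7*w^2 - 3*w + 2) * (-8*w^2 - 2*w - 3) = -56*w^4 + 10*w^3 - 31*w^2 + 5*w - 6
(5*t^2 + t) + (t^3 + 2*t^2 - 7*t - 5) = t^3 + 7*t^2 - 6*t - 5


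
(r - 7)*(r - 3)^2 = r^3 - 13*r^2 + 51*r - 63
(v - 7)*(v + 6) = v^2 - v - 42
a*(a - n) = a^2 - a*n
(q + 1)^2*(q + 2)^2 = q^4 + 6*q^3 + 13*q^2 + 12*q + 4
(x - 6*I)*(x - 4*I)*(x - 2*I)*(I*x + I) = I*x^4 + 12*x^3 + I*x^3 + 12*x^2 - 44*I*x^2 - 48*x - 44*I*x - 48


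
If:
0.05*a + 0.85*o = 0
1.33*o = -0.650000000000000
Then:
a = 8.31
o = -0.49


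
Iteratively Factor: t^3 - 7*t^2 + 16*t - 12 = (t - 2)*(t^2 - 5*t + 6) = (t - 2)^2*(t - 3)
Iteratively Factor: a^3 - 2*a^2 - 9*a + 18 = (a + 3)*(a^2 - 5*a + 6) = (a - 3)*(a + 3)*(a - 2)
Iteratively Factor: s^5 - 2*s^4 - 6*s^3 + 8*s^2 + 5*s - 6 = (s + 2)*(s^4 - 4*s^3 + 2*s^2 + 4*s - 3) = (s - 1)*(s + 2)*(s^3 - 3*s^2 - s + 3) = (s - 3)*(s - 1)*(s + 2)*(s^2 - 1) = (s - 3)*(s - 1)^2*(s + 2)*(s + 1)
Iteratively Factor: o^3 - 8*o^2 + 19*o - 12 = (o - 4)*(o^2 - 4*o + 3) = (o - 4)*(o - 3)*(o - 1)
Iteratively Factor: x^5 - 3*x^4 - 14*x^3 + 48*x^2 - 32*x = (x)*(x^4 - 3*x^3 - 14*x^2 + 48*x - 32) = x*(x - 4)*(x^3 + x^2 - 10*x + 8) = x*(x - 4)*(x - 2)*(x^2 + 3*x - 4) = x*(x - 4)*(x - 2)*(x - 1)*(x + 4)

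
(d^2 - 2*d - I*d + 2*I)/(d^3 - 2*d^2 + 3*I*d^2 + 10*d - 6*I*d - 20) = (d - I)/(d^2 + 3*I*d + 10)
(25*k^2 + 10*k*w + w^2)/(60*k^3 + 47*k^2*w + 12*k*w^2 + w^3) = (5*k + w)/(12*k^2 + 7*k*w + w^2)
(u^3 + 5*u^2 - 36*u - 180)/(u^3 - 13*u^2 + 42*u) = (u^2 + 11*u + 30)/(u*(u - 7))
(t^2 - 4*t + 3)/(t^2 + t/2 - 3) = 2*(t^2 - 4*t + 3)/(2*t^2 + t - 6)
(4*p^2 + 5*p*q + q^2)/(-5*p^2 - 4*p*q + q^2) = (-4*p - q)/(5*p - q)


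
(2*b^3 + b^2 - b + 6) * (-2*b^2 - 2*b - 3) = -4*b^5 - 6*b^4 - 6*b^3 - 13*b^2 - 9*b - 18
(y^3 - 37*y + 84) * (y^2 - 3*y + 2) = y^5 - 3*y^4 - 35*y^3 + 195*y^2 - 326*y + 168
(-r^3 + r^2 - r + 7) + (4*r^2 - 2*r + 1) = -r^3 + 5*r^2 - 3*r + 8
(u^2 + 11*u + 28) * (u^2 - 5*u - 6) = u^4 + 6*u^3 - 33*u^2 - 206*u - 168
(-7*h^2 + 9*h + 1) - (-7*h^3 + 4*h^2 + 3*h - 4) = 7*h^3 - 11*h^2 + 6*h + 5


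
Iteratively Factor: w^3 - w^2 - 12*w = (w + 3)*(w^2 - 4*w) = w*(w + 3)*(w - 4)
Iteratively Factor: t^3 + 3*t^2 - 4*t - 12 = (t + 3)*(t^2 - 4) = (t + 2)*(t + 3)*(t - 2)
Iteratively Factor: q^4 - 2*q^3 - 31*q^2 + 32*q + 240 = (q - 5)*(q^3 + 3*q^2 - 16*q - 48) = (q - 5)*(q + 3)*(q^2 - 16) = (q - 5)*(q - 4)*(q + 3)*(q + 4)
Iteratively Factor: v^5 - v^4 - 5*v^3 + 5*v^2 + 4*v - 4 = (v - 1)*(v^4 - 5*v^2 + 4) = (v - 1)^2*(v^3 + v^2 - 4*v - 4) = (v - 1)^2*(v + 1)*(v^2 - 4) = (v - 2)*(v - 1)^2*(v + 1)*(v + 2)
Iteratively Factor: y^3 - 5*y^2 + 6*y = (y)*(y^2 - 5*y + 6) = y*(y - 2)*(y - 3)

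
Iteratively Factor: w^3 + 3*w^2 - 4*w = (w + 4)*(w^2 - w) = w*(w + 4)*(w - 1)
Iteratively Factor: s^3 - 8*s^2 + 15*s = (s)*(s^2 - 8*s + 15) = s*(s - 5)*(s - 3)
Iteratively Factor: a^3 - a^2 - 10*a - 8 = (a - 4)*(a^2 + 3*a + 2) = (a - 4)*(a + 1)*(a + 2)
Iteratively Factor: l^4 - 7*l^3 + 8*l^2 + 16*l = (l + 1)*(l^3 - 8*l^2 + 16*l) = l*(l + 1)*(l^2 - 8*l + 16) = l*(l - 4)*(l + 1)*(l - 4)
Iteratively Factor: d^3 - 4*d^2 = (d)*(d^2 - 4*d) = d^2*(d - 4)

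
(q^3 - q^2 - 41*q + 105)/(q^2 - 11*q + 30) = (q^2 + 4*q - 21)/(q - 6)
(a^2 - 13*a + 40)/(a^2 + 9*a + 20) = (a^2 - 13*a + 40)/(a^2 + 9*a + 20)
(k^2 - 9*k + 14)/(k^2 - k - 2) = (k - 7)/(k + 1)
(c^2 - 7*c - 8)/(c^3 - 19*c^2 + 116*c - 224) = (c + 1)/(c^2 - 11*c + 28)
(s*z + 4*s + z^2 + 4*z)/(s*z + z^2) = (z + 4)/z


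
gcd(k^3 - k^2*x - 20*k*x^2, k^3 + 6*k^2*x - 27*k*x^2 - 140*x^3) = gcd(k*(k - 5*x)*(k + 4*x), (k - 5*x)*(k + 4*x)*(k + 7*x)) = -k^2 + k*x + 20*x^2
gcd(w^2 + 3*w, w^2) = w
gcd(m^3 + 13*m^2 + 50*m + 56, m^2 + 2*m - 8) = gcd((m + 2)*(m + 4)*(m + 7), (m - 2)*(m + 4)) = m + 4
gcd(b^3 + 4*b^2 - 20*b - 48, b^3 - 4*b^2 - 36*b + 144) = b^2 + 2*b - 24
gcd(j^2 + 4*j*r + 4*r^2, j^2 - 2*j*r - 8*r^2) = j + 2*r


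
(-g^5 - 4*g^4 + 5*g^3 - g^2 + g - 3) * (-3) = 3*g^5 + 12*g^4 - 15*g^3 + 3*g^2 - 3*g + 9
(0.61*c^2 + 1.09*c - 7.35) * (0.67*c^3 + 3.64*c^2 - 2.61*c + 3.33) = 0.4087*c^5 + 2.9507*c^4 - 2.549*c^3 - 27.5676*c^2 + 22.8132*c - 24.4755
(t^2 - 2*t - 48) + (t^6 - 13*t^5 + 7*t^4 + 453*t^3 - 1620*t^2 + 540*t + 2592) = t^6 - 13*t^5 + 7*t^4 + 453*t^3 - 1619*t^2 + 538*t + 2544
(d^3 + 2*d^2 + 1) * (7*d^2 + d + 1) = 7*d^5 + 15*d^4 + 3*d^3 + 9*d^2 + d + 1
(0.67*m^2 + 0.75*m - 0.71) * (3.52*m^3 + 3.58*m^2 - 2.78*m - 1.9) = 2.3584*m^5 + 5.0386*m^4 - 1.6768*m^3 - 5.8998*m^2 + 0.5488*m + 1.349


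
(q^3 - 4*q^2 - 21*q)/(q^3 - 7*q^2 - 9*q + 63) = q/(q - 3)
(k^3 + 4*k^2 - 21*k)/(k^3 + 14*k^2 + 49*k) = (k - 3)/(k + 7)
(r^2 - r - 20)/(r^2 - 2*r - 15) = (r + 4)/(r + 3)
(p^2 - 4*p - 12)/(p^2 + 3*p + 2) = (p - 6)/(p + 1)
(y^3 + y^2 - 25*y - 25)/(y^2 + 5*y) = y - 4 - 5/y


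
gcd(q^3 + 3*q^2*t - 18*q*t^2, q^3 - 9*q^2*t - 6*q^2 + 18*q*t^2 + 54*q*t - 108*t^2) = q - 3*t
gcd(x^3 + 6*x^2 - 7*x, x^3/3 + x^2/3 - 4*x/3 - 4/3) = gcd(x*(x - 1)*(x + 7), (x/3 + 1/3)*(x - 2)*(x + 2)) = 1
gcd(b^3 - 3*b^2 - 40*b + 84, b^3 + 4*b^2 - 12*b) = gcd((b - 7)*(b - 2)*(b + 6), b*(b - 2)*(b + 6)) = b^2 + 4*b - 12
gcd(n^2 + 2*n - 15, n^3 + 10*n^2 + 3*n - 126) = n - 3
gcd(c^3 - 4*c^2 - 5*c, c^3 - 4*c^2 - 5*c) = c^3 - 4*c^2 - 5*c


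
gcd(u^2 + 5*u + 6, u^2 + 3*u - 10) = 1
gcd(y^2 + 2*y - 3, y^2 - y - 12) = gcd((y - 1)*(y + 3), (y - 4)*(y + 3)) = y + 3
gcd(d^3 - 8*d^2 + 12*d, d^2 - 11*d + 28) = 1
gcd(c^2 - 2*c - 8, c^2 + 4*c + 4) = c + 2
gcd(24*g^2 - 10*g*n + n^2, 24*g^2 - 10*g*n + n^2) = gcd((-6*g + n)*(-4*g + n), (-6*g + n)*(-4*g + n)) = 24*g^2 - 10*g*n + n^2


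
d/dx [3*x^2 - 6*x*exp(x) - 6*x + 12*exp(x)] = -6*x*exp(x) + 6*x + 6*exp(x) - 6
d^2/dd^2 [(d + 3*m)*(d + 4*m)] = 2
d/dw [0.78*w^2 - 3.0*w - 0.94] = 1.56*w - 3.0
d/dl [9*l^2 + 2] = 18*l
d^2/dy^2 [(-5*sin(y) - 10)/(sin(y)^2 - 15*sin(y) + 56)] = 5*(sin(y)^5 + 23*sin(y)^4 - 428*sin(y)^3 + 830*sin(y)^2 + 5332*sin(y) - 2356)/(sin(y)^2 - 15*sin(y) + 56)^3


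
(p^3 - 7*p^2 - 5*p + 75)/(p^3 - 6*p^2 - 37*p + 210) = (p^2 - 2*p - 15)/(p^2 - p - 42)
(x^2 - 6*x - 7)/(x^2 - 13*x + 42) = (x + 1)/(x - 6)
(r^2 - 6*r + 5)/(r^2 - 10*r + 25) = (r - 1)/(r - 5)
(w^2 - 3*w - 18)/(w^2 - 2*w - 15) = (w - 6)/(w - 5)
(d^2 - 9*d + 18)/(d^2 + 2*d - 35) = (d^2 - 9*d + 18)/(d^2 + 2*d - 35)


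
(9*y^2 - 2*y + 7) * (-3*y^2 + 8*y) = -27*y^4 + 78*y^3 - 37*y^2 + 56*y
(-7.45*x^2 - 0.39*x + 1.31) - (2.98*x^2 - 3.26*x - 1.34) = -10.43*x^2 + 2.87*x + 2.65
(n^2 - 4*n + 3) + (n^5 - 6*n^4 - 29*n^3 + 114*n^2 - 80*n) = n^5 - 6*n^4 - 29*n^3 + 115*n^2 - 84*n + 3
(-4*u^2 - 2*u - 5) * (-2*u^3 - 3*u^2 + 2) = 8*u^5 + 16*u^4 + 16*u^3 + 7*u^2 - 4*u - 10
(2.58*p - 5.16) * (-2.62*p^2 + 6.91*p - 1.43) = -6.7596*p^3 + 31.347*p^2 - 39.345*p + 7.3788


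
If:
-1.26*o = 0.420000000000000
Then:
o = -0.33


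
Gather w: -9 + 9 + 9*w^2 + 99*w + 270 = 9*w^2 + 99*w + 270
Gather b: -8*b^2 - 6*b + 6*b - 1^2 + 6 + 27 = 32 - 8*b^2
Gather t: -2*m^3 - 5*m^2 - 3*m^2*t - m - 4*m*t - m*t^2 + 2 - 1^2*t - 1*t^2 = -2*m^3 - 5*m^2 - m + t^2*(-m - 1) + t*(-3*m^2 - 4*m - 1) + 2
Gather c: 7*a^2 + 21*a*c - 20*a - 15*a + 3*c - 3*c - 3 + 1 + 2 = 7*a^2 + 21*a*c - 35*a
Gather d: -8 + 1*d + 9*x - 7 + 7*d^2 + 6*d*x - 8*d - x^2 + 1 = 7*d^2 + d*(6*x - 7) - x^2 + 9*x - 14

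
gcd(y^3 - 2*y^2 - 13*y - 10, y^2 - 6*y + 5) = y - 5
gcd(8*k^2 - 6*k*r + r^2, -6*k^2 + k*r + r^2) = -2*k + r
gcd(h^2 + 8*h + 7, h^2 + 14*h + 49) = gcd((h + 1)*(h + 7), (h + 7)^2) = h + 7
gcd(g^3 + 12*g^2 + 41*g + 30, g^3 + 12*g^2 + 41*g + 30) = g^3 + 12*g^2 + 41*g + 30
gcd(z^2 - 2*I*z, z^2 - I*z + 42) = 1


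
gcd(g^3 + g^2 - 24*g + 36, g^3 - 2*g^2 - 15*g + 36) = g - 3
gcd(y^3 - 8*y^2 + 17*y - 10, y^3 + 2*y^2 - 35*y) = y - 5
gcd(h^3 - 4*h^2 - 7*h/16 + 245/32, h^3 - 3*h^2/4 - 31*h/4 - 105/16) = h^2 - 9*h/4 - 35/8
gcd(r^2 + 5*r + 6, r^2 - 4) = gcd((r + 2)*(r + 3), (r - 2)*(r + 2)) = r + 2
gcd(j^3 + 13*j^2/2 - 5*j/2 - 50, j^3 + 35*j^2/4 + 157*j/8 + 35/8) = j + 5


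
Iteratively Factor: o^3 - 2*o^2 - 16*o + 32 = (o - 2)*(o^2 - 16) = (o - 2)*(o + 4)*(o - 4)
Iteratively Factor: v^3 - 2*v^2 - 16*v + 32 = (v + 4)*(v^2 - 6*v + 8) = (v - 2)*(v + 4)*(v - 4)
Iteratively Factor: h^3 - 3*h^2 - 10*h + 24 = (h - 4)*(h^2 + h - 6) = (h - 4)*(h + 3)*(h - 2)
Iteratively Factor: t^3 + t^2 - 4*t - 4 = (t + 1)*(t^2 - 4) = (t - 2)*(t + 1)*(t + 2)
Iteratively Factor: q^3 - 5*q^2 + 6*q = (q - 2)*(q^2 - 3*q) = (q - 3)*(q - 2)*(q)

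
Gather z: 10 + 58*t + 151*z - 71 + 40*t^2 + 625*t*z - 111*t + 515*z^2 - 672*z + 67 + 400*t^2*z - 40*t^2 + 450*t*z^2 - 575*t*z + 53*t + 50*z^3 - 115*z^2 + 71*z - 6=50*z^3 + z^2*(450*t + 400) + z*(400*t^2 + 50*t - 450)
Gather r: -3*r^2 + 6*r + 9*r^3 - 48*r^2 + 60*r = 9*r^3 - 51*r^2 + 66*r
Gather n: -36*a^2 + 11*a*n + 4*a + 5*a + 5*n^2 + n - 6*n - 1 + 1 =-36*a^2 + 9*a + 5*n^2 + n*(11*a - 5)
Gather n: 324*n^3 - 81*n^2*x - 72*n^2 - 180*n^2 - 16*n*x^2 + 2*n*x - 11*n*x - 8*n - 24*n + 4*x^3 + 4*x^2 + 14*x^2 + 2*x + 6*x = 324*n^3 + n^2*(-81*x - 252) + n*(-16*x^2 - 9*x - 32) + 4*x^3 + 18*x^2 + 8*x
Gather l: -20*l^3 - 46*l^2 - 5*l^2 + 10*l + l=-20*l^3 - 51*l^2 + 11*l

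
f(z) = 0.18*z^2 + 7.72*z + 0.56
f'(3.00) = 8.80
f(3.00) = 25.34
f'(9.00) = 10.96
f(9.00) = 84.62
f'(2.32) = 8.56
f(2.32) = 19.44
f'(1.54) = 8.27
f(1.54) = 12.88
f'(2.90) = 8.76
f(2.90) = 24.46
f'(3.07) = 8.83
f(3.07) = 25.96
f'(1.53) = 8.27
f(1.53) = 12.79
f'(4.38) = 9.30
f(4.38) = 37.83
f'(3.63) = 9.03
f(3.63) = 30.96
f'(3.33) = 8.92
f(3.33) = 28.26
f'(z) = 0.36*z + 7.72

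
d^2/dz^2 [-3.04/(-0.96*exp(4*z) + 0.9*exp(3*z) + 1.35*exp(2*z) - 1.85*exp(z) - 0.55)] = ((-46.6944*exp(3*z) + 24.624*exp(2*z) + 16.416*exp(z) - 5.624)*(0.96*exp(4*z) - 0.9*exp(3*z) - 1.35*exp(2*z) + 1.85*exp(z) + 0.55) + 3.04*(3.84*exp(3*z) - 2.7*exp(2*z) - 2.7*exp(z) + 1.85)*(7.68*exp(3*z) - 5.4*exp(2*z) - 5.4*exp(z) + 3.7)*exp(z))*exp(z)/(0.96*exp(4*z) - 0.9*exp(3*z) - 1.35*exp(2*z) + 1.85*exp(z) + 0.55)^3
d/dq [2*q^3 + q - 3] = 6*q^2 + 1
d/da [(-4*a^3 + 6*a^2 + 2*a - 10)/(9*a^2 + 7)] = 2*(-18*a^4 - 51*a^2 + 132*a + 7)/(81*a^4 + 126*a^2 + 49)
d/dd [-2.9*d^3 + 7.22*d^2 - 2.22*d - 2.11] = -8.7*d^2 + 14.44*d - 2.22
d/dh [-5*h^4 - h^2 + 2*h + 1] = -20*h^3 - 2*h + 2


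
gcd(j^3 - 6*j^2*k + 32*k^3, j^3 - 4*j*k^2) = j + 2*k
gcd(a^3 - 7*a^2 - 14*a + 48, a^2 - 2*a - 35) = 1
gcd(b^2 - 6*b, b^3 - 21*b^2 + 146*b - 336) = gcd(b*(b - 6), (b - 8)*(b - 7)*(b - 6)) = b - 6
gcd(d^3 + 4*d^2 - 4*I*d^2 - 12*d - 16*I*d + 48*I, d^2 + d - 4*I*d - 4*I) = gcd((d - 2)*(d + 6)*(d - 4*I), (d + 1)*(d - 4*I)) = d - 4*I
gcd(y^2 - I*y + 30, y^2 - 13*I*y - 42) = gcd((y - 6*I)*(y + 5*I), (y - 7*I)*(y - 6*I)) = y - 6*I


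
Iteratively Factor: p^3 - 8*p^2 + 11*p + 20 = (p - 5)*(p^2 - 3*p - 4) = (p - 5)*(p - 4)*(p + 1)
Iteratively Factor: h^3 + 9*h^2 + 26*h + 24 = (h + 2)*(h^2 + 7*h + 12) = (h + 2)*(h + 3)*(h + 4)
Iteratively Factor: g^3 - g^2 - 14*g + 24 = (g + 4)*(g^2 - 5*g + 6) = (g - 3)*(g + 4)*(g - 2)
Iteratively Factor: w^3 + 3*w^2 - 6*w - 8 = (w - 2)*(w^2 + 5*w + 4) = (w - 2)*(w + 1)*(w + 4)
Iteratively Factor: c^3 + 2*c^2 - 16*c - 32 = (c + 2)*(c^2 - 16) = (c + 2)*(c + 4)*(c - 4)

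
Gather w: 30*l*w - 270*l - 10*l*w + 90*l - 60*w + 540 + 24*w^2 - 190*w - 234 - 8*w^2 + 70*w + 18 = -180*l + 16*w^2 + w*(20*l - 180) + 324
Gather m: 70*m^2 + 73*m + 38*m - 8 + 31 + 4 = 70*m^2 + 111*m + 27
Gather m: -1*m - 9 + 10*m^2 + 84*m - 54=10*m^2 + 83*m - 63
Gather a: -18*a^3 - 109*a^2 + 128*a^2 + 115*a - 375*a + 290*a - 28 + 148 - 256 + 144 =-18*a^3 + 19*a^2 + 30*a + 8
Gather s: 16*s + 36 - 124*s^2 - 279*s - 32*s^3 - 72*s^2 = -32*s^3 - 196*s^2 - 263*s + 36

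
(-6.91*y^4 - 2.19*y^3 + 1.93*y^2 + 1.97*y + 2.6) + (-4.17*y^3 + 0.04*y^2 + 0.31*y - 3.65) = -6.91*y^4 - 6.36*y^3 + 1.97*y^2 + 2.28*y - 1.05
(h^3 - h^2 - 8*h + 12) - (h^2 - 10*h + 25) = h^3 - 2*h^2 + 2*h - 13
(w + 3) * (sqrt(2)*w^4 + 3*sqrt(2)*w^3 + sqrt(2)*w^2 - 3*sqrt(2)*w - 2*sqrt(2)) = sqrt(2)*w^5 + 6*sqrt(2)*w^4 + 10*sqrt(2)*w^3 - 11*sqrt(2)*w - 6*sqrt(2)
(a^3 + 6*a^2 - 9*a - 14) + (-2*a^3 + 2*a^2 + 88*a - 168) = -a^3 + 8*a^2 + 79*a - 182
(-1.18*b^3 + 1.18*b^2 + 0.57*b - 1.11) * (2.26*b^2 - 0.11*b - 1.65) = -2.6668*b^5 + 2.7966*b^4 + 3.1054*b^3 - 4.5183*b^2 - 0.8184*b + 1.8315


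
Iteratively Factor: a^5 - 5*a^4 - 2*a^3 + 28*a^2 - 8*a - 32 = (a - 4)*(a^4 - a^3 - 6*a^2 + 4*a + 8) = (a - 4)*(a + 2)*(a^3 - 3*a^2 + 4) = (a - 4)*(a - 2)*(a + 2)*(a^2 - a - 2) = (a - 4)*(a - 2)^2*(a + 2)*(a + 1)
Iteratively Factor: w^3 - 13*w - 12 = (w - 4)*(w^2 + 4*w + 3) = (w - 4)*(w + 3)*(w + 1)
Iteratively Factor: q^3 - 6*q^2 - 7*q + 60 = (q + 3)*(q^2 - 9*q + 20) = (q - 5)*(q + 3)*(q - 4)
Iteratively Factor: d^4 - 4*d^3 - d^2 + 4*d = (d + 1)*(d^3 - 5*d^2 + 4*d) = (d - 1)*(d + 1)*(d^2 - 4*d) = d*(d - 1)*(d + 1)*(d - 4)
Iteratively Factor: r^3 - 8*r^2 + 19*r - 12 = (r - 3)*(r^2 - 5*r + 4) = (r - 3)*(r - 1)*(r - 4)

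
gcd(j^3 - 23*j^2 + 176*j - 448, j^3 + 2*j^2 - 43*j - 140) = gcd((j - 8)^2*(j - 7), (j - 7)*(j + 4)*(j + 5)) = j - 7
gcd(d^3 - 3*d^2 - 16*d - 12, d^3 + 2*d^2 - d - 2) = d^2 + 3*d + 2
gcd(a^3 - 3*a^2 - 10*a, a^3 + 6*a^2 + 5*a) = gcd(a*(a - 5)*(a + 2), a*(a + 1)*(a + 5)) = a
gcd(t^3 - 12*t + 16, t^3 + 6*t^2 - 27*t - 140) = t + 4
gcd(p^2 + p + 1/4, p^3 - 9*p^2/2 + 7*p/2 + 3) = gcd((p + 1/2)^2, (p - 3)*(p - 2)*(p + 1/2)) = p + 1/2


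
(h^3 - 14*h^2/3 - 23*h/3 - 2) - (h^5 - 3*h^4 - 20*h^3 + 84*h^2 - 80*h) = -h^5 + 3*h^4 + 21*h^3 - 266*h^2/3 + 217*h/3 - 2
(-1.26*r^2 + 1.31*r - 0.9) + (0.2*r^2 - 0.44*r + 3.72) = -1.06*r^2 + 0.87*r + 2.82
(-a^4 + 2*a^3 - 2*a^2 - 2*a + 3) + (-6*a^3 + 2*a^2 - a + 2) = -a^4 - 4*a^3 - 3*a + 5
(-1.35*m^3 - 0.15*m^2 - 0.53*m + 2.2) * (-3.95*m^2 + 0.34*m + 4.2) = 5.3325*m^5 + 0.1335*m^4 - 3.6275*m^3 - 9.5002*m^2 - 1.478*m + 9.24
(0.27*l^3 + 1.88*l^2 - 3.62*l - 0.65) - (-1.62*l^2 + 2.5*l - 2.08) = 0.27*l^3 + 3.5*l^2 - 6.12*l + 1.43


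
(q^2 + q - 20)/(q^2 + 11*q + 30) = (q - 4)/(q + 6)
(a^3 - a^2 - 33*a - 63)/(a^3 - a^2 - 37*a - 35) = (a^2 + 6*a + 9)/(a^2 + 6*a + 5)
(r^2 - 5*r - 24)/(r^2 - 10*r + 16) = (r + 3)/(r - 2)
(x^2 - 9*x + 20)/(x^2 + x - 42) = (x^2 - 9*x + 20)/(x^2 + x - 42)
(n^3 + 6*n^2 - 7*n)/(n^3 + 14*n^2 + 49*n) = (n - 1)/(n + 7)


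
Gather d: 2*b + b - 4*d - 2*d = 3*b - 6*d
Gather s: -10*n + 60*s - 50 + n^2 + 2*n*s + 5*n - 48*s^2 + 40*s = n^2 - 5*n - 48*s^2 + s*(2*n + 100) - 50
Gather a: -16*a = -16*a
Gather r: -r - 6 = -r - 6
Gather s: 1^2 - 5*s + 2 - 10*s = 3 - 15*s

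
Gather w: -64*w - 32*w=-96*w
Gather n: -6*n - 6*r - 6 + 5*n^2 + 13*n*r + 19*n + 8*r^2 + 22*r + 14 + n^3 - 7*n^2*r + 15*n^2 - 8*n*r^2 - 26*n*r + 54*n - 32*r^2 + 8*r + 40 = n^3 + n^2*(20 - 7*r) + n*(-8*r^2 - 13*r + 67) - 24*r^2 + 24*r + 48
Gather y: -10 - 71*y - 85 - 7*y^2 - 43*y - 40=-7*y^2 - 114*y - 135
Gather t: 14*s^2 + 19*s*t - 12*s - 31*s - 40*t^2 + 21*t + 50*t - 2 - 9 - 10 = 14*s^2 - 43*s - 40*t^2 + t*(19*s + 71) - 21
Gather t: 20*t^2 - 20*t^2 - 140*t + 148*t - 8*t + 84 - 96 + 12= 0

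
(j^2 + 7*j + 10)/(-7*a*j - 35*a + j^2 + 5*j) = (-j - 2)/(7*a - j)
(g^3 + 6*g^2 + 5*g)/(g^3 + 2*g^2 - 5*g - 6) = g*(g + 5)/(g^2 + g - 6)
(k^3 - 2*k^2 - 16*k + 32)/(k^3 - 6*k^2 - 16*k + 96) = (k - 2)/(k - 6)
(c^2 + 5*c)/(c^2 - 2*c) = (c + 5)/(c - 2)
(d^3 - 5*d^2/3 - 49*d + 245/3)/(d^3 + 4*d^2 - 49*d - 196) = (d - 5/3)/(d + 4)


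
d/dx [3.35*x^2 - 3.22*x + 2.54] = 6.7*x - 3.22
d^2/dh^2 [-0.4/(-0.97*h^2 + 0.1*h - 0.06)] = (-0.75272*h^2 + 0.0776*h + 0.4*(1.94*h - 0.1)*(3.88*h - 0.2) - 0.04656)/(0.97*h^2 - 0.1*h + 0.06)^3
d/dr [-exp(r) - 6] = -exp(r)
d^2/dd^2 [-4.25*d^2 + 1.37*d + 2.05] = -8.50000000000000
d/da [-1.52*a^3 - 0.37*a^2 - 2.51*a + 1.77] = -4.56*a^2 - 0.74*a - 2.51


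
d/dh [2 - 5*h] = -5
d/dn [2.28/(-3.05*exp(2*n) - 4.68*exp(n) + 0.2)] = (13.908*exp(n) + 10.6704)*exp(n)/(3.05*exp(2*n) + 4.68*exp(n) - 0.2)^2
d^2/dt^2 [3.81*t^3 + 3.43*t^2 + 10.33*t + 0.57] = 22.86*t + 6.86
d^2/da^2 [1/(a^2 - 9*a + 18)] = 2*(-a^2 + 9*a + (2*a - 9)^2 - 18)/(a^2 - 9*a + 18)^3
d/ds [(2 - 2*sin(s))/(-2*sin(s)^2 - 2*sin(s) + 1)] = 2*(4*sin(s) + cos(2*s))*cos(s)/(2*sin(s) - cos(2*s))^2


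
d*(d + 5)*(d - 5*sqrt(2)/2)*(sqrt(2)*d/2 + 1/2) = sqrt(2)*d^4/2 - 2*d^3 + 5*sqrt(2)*d^3/2 - 10*d^2 - 5*sqrt(2)*d^2/4 - 25*sqrt(2)*d/4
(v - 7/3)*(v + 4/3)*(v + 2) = v^3 + v^2 - 46*v/9 - 56/9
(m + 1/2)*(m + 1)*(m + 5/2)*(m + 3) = m^4 + 7*m^3 + 65*m^2/4 + 14*m + 15/4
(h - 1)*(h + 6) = h^2 + 5*h - 6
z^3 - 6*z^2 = z^2*(z - 6)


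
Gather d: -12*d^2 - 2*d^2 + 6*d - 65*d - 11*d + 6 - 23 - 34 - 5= -14*d^2 - 70*d - 56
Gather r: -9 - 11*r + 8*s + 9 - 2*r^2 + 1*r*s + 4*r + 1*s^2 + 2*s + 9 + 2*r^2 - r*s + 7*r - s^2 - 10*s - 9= 0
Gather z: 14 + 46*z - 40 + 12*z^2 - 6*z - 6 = 12*z^2 + 40*z - 32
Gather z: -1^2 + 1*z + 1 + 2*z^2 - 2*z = 2*z^2 - z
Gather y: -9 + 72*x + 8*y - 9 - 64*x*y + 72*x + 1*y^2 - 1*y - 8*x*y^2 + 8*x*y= 144*x + y^2*(1 - 8*x) + y*(7 - 56*x) - 18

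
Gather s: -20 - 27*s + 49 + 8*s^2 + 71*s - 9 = 8*s^2 + 44*s + 20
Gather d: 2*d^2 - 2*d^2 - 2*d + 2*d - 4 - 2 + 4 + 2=0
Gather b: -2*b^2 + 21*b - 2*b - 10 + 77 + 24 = -2*b^2 + 19*b + 91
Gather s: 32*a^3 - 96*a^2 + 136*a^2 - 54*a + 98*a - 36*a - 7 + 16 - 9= 32*a^3 + 40*a^2 + 8*a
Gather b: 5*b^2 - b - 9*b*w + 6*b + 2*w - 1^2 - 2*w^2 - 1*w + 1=5*b^2 + b*(5 - 9*w) - 2*w^2 + w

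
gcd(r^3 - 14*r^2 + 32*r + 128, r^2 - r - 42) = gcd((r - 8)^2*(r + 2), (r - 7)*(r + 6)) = 1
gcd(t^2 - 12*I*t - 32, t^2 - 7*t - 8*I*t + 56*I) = t - 8*I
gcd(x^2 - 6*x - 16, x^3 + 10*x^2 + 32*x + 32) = x + 2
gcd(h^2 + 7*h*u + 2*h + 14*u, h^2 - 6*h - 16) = h + 2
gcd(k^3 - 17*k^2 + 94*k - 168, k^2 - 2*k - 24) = k - 6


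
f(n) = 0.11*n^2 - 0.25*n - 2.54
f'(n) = 0.22*n - 0.25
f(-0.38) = -2.43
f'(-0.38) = -0.33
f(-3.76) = -0.04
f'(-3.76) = -1.08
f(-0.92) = -2.22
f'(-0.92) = -0.45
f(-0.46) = -2.40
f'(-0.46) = -0.35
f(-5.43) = 2.06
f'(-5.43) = -1.44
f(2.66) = -2.43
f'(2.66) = 0.34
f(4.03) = -1.76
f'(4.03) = 0.64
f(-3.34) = -0.48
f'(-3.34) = -0.98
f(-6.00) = 2.92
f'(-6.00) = -1.57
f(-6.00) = 2.92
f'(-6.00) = -1.57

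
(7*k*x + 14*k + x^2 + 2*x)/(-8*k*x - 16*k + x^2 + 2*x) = (7*k + x)/(-8*k + x)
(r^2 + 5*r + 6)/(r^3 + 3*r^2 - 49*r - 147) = (r + 2)/(r^2 - 49)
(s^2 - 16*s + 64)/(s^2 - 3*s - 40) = (s - 8)/(s + 5)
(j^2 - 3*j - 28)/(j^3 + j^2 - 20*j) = (j^2 - 3*j - 28)/(j*(j^2 + j - 20))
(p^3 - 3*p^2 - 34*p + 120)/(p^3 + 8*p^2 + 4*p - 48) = (p^2 - 9*p + 20)/(p^2 + 2*p - 8)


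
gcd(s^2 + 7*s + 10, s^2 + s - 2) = s + 2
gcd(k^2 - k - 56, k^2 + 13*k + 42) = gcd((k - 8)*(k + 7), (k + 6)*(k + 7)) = k + 7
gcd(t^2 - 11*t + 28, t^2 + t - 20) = t - 4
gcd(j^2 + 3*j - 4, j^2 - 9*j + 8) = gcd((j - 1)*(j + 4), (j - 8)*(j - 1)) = j - 1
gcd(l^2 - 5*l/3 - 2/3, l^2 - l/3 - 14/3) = 1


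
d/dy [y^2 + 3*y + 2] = 2*y + 3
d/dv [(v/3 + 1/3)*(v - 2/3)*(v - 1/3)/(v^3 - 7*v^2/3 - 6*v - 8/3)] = (-63*v^2 - 156*v + 92)/(9*(9*v^4 - 60*v^3 + 52*v^2 + 160*v + 64))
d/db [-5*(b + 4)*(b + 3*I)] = -10*b - 20 - 15*I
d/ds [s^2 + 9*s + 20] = 2*s + 9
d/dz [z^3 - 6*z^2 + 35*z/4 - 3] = 3*z^2 - 12*z + 35/4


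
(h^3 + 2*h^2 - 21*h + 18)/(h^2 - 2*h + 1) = (h^2 + 3*h - 18)/(h - 1)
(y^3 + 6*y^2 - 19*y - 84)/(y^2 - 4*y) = y + 10 + 21/y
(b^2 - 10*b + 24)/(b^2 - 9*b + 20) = (b - 6)/(b - 5)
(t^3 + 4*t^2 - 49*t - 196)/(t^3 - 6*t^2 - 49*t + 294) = (t + 4)/(t - 6)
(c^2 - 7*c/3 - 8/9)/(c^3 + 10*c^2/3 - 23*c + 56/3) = (c + 1/3)/(c^2 + 6*c - 7)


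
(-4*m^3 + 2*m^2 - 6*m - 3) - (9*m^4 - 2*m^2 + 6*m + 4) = -9*m^4 - 4*m^3 + 4*m^2 - 12*m - 7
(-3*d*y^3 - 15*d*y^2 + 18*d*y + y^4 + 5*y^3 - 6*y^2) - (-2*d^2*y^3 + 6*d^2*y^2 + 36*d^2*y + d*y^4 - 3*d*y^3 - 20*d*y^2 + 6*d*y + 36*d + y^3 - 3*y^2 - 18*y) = 2*d^2*y^3 - 6*d^2*y^2 - 36*d^2*y - d*y^4 + 5*d*y^2 + 12*d*y - 36*d + y^4 + 4*y^3 - 3*y^2 + 18*y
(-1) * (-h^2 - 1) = h^2 + 1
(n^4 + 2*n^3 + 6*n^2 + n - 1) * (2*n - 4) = 2*n^5 + 4*n^3 - 22*n^2 - 6*n + 4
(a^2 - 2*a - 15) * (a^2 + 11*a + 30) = a^4 + 9*a^3 - 7*a^2 - 225*a - 450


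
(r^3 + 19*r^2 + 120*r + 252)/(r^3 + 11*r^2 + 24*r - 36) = (r + 7)/(r - 1)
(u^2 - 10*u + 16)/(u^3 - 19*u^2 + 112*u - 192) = (u - 2)/(u^2 - 11*u + 24)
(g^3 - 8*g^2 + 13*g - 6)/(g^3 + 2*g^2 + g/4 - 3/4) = 4*(g^3 - 8*g^2 + 13*g - 6)/(4*g^3 + 8*g^2 + g - 3)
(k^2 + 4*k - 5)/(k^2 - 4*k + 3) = (k + 5)/(k - 3)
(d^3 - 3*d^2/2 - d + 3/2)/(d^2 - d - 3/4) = 2*(d^2 - 1)/(2*d + 1)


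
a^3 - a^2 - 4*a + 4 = (a - 2)*(a - 1)*(a + 2)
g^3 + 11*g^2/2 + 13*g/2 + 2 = (g + 1/2)*(g + 1)*(g + 4)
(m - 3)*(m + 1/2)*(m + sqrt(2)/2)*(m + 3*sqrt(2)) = m^4 - 5*m^3/2 + 7*sqrt(2)*m^3/2 - 35*sqrt(2)*m^2/4 + 3*m^2/2 - 15*m/2 - 21*sqrt(2)*m/4 - 9/2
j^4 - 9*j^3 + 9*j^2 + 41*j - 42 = (j - 7)*(j - 3)*(j - 1)*(j + 2)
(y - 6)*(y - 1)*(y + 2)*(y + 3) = y^4 - 2*y^3 - 23*y^2 - 12*y + 36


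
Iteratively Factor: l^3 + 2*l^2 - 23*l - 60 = (l + 3)*(l^2 - l - 20) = (l + 3)*(l + 4)*(l - 5)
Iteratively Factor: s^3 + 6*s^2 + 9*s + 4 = (s + 4)*(s^2 + 2*s + 1) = (s + 1)*(s + 4)*(s + 1)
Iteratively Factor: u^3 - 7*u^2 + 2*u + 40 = (u - 4)*(u^2 - 3*u - 10) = (u - 5)*(u - 4)*(u + 2)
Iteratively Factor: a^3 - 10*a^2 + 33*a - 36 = (a - 3)*(a^2 - 7*a + 12) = (a - 3)^2*(a - 4)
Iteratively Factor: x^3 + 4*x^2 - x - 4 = (x + 4)*(x^2 - 1) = (x + 1)*(x + 4)*(x - 1)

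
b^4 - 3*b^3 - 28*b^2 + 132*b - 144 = (b - 4)*(b - 3)*(b - 2)*(b + 6)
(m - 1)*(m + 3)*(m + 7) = m^3 + 9*m^2 + 11*m - 21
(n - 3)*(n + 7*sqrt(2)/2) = n^2 - 3*n + 7*sqrt(2)*n/2 - 21*sqrt(2)/2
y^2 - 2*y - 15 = (y - 5)*(y + 3)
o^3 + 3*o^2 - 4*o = o*(o - 1)*(o + 4)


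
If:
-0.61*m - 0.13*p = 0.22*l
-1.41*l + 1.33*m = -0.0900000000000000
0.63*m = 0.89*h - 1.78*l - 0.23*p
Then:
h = 0.0830955753126758 - 0.154127631949609*p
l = 0.0476273097943958 - 0.149995662357942*p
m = -0.159017957838119*p - 0.0171770625487985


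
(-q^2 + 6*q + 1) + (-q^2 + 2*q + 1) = -2*q^2 + 8*q + 2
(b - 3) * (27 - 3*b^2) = -3*b^3 + 9*b^2 + 27*b - 81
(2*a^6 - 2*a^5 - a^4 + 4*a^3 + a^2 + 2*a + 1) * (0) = 0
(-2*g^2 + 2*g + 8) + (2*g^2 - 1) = 2*g + 7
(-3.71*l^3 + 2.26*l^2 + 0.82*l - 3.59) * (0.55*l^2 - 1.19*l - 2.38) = -2.0405*l^5 + 5.6579*l^4 + 6.5914*l^3 - 8.3291*l^2 + 2.3205*l + 8.5442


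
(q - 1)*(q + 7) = q^2 + 6*q - 7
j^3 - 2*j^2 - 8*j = j*(j - 4)*(j + 2)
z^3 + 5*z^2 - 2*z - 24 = (z - 2)*(z + 3)*(z + 4)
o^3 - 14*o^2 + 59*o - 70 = (o - 7)*(o - 5)*(o - 2)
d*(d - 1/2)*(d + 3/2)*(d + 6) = d^4 + 7*d^3 + 21*d^2/4 - 9*d/2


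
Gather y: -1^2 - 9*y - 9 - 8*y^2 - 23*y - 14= -8*y^2 - 32*y - 24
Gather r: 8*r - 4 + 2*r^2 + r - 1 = 2*r^2 + 9*r - 5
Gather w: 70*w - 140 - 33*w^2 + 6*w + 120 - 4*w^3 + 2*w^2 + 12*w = -4*w^3 - 31*w^2 + 88*w - 20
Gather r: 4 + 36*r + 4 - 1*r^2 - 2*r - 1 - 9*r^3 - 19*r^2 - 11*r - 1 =-9*r^3 - 20*r^2 + 23*r + 6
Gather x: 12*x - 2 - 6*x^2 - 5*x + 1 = -6*x^2 + 7*x - 1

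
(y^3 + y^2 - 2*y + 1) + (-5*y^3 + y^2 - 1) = -4*y^3 + 2*y^2 - 2*y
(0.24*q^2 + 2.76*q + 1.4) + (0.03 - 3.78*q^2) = -3.54*q^2 + 2.76*q + 1.43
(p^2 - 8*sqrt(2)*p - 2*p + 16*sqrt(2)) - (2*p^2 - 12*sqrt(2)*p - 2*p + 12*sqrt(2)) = -p^2 + 4*sqrt(2)*p + 4*sqrt(2)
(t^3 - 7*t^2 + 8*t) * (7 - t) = -t^4 + 14*t^3 - 57*t^2 + 56*t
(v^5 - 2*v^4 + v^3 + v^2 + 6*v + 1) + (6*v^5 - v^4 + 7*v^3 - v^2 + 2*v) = 7*v^5 - 3*v^4 + 8*v^3 + 8*v + 1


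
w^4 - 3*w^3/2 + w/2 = w*(w - 1)^2*(w + 1/2)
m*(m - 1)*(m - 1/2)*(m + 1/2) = m^4 - m^3 - m^2/4 + m/4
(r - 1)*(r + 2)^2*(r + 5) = r^4 + 8*r^3 + 15*r^2 - 4*r - 20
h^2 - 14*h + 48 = (h - 8)*(h - 6)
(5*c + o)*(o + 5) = 5*c*o + 25*c + o^2 + 5*o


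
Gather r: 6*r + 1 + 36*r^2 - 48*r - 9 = 36*r^2 - 42*r - 8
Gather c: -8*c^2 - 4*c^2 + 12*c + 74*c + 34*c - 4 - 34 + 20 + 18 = -12*c^2 + 120*c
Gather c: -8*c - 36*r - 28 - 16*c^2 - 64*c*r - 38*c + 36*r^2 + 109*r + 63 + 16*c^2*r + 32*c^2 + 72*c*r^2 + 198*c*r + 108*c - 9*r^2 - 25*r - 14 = c^2*(16*r + 16) + c*(72*r^2 + 134*r + 62) + 27*r^2 + 48*r + 21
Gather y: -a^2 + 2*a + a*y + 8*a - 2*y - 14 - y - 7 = -a^2 + 10*a + y*(a - 3) - 21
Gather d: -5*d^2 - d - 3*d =-5*d^2 - 4*d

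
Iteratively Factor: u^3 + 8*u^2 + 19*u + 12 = (u + 1)*(u^2 + 7*u + 12) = (u + 1)*(u + 4)*(u + 3)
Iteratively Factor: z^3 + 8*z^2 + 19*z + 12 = (z + 3)*(z^2 + 5*z + 4) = (z + 1)*(z + 3)*(z + 4)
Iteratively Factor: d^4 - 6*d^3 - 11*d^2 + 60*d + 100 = (d + 2)*(d^3 - 8*d^2 + 5*d + 50) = (d - 5)*(d + 2)*(d^2 - 3*d - 10) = (d - 5)^2*(d + 2)*(d + 2)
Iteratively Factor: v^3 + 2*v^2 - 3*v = (v - 1)*(v^2 + 3*v) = (v - 1)*(v + 3)*(v)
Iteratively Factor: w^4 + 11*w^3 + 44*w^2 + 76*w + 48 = (w + 3)*(w^3 + 8*w^2 + 20*w + 16) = (w + 2)*(w + 3)*(w^2 + 6*w + 8) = (w + 2)^2*(w + 3)*(w + 4)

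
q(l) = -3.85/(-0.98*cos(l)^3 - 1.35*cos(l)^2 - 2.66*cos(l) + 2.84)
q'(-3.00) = -0.06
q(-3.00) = -0.75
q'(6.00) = -2.57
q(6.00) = 2.11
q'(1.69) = 0.92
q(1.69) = -1.23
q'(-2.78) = -0.15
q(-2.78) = -0.78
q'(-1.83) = -0.68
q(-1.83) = -1.12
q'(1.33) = 2.90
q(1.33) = -1.82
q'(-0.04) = -0.28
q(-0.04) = 1.80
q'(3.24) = -0.04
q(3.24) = -0.75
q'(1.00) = 22.10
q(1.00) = -4.51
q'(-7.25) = -31.93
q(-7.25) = -5.39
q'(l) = -3.85*(-2.94*sin(l)*cos(l)^2 - 2.7*sin(l)*cos(l) - 2.66*sin(l))/(-0.98*cos(l)^3 - 1.35*cos(l)^2 - 2.66*cos(l) + 2.84)^2 = (11.319*cos(l)^2 + 10.395*cos(l) + 10.241)*sin(l)/(0.98*cos(l)^3 + 1.35*cos(l)^2 + 2.66*cos(l) - 2.84)^2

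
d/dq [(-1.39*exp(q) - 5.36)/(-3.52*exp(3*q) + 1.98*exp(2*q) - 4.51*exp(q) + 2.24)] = (-9.7856*exp(3*q) - 53.8494*exp(2*q) + 21.2256*exp(q) - 27.2872)*exp(q)/(12.3904*exp(6*q) - 13.9392*exp(5*q) + 35.6708*exp(4*q) - 33.6292*exp(3*q) + 29.2105*exp(2*q) - 20.2048*exp(q) + 5.0176)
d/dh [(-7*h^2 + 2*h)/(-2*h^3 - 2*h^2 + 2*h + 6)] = (-h*(7*h - 2)*(3*h^2 + 2*h - 1)/2 + (7*h - 1)*(h^3 + h^2 - h - 3))/(h^3 + h^2 - h - 3)^2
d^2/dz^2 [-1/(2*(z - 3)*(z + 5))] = (-(z - 3)^2 - (z - 3)*(z + 5) - (z + 5)^2)/((z - 3)^3*(z + 5)^3)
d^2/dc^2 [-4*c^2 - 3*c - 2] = -8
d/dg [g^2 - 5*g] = 2*g - 5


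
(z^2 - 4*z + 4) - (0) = z^2 - 4*z + 4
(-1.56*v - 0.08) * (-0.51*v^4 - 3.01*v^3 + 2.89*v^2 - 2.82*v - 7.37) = 0.7956*v^5 + 4.7364*v^4 - 4.2676*v^3 + 4.168*v^2 + 11.7228*v + 0.5896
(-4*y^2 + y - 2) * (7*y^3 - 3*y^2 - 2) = -28*y^5 + 19*y^4 - 17*y^3 + 14*y^2 - 2*y + 4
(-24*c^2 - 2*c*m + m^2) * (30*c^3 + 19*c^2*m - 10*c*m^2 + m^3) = -720*c^5 - 516*c^4*m + 232*c^3*m^2 + 15*c^2*m^3 - 12*c*m^4 + m^5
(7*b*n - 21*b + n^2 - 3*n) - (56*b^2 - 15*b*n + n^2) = -56*b^2 + 22*b*n - 21*b - 3*n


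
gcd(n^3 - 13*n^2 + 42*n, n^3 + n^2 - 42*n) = n^2 - 6*n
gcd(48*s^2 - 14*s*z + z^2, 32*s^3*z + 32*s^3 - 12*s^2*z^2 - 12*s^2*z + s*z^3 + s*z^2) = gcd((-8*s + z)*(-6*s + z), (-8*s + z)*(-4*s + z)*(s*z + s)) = -8*s + z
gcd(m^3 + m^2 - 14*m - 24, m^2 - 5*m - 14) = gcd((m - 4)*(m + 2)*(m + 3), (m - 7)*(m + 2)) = m + 2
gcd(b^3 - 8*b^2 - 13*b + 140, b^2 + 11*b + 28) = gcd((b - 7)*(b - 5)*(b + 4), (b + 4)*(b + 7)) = b + 4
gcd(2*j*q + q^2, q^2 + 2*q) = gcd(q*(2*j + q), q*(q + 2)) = q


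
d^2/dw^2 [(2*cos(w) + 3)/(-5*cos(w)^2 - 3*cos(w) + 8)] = 5*(45*(1 - cos(2*w))^2*cos(w)/2 + 27*(1 - cos(2*w))^2/2 - 151*cos(w)/4 + 129*cos(2*w)/2 + 183*cos(3*w)/4 - 5*cos(5*w) - 135/2)/((cos(w) - 1)^3*(5*cos(w) + 8)^3)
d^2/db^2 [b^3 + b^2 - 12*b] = 6*b + 2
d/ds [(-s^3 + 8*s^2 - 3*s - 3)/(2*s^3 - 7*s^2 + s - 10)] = (-9*s^4 + 10*s^3 + 35*s^2 - 202*s + 33)/(4*s^6 - 28*s^5 + 53*s^4 - 54*s^3 + 141*s^2 - 20*s + 100)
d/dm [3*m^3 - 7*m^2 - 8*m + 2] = 9*m^2 - 14*m - 8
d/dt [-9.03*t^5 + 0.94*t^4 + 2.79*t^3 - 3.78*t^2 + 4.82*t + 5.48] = -45.15*t^4 + 3.76*t^3 + 8.37*t^2 - 7.56*t + 4.82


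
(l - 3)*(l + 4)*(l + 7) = l^3 + 8*l^2 - 5*l - 84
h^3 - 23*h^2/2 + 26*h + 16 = (h - 8)*(h - 4)*(h + 1/2)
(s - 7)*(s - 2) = s^2 - 9*s + 14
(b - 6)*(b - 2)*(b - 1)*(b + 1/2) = b^4 - 17*b^3/2 + 31*b^2/2 - 2*b - 6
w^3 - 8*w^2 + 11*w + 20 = (w - 5)*(w - 4)*(w + 1)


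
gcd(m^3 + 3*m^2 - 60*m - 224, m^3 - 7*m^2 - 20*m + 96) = m^2 - 4*m - 32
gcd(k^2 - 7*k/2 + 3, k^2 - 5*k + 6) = k - 2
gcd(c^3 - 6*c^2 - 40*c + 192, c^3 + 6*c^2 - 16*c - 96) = c^2 + 2*c - 24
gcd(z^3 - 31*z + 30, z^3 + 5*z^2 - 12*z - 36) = z + 6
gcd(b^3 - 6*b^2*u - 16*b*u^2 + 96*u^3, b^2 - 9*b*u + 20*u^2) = -b + 4*u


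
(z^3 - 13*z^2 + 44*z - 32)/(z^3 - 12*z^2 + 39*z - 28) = (z - 8)/(z - 7)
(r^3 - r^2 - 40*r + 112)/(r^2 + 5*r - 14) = (r^2 - 8*r + 16)/(r - 2)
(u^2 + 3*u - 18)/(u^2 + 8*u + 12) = (u - 3)/(u + 2)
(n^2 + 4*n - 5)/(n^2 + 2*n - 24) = (n^2 + 4*n - 5)/(n^2 + 2*n - 24)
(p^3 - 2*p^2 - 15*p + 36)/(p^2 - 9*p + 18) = (p^2 + p - 12)/(p - 6)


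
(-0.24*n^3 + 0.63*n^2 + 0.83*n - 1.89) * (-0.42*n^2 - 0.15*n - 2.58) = 0.1008*n^5 - 0.2286*n^4 + 0.1761*n^3 - 0.9561*n^2 - 1.8579*n + 4.8762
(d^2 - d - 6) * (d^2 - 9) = d^4 - d^3 - 15*d^2 + 9*d + 54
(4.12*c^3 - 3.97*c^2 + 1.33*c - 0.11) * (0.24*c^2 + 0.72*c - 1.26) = 0.9888*c^5 + 2.0136*c^4 - 7.7304*c^3 + 5.9334*c^2 - 1.755*c + 0.1386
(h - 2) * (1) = h - 2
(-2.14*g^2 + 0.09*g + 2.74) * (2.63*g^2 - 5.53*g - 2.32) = -5.6282*g^4 + 12.0709*g^3 + 11.6733*g^2 - 15.361*g - 6.3568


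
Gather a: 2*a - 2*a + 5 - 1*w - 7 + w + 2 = 0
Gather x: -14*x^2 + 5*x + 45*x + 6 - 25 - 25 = -14*x^2 + 50*x - 44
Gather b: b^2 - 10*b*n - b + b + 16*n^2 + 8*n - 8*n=b^2 - 10*b*n + 16*n^2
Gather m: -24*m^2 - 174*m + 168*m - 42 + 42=-24*m^2 - 6*m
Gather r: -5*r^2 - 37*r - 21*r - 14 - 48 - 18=-5*r^2 - 58*r - 80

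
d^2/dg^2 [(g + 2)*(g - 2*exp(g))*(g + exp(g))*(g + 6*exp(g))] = 5*g^3*exp(g) - 32*g^2*exp(2*g) + 40*g^2*exp(g) + 12*g^2 - 108*g*exp(3*g) - 128*g*exp(2*g) + 70*g*exp(g) + 12*g - 288*exp(3*g) - 80*exp(2*g) + 20*exp(g)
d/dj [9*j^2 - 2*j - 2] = 18*j - 2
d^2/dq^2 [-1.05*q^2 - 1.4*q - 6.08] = -2.10000000000000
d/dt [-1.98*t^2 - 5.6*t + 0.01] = -3.96*t - 5.6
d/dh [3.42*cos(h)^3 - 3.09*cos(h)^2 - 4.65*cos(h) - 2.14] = (-10.26*cos(h)^2 + 6.18*cos(h) + 4.65)*sin(h)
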